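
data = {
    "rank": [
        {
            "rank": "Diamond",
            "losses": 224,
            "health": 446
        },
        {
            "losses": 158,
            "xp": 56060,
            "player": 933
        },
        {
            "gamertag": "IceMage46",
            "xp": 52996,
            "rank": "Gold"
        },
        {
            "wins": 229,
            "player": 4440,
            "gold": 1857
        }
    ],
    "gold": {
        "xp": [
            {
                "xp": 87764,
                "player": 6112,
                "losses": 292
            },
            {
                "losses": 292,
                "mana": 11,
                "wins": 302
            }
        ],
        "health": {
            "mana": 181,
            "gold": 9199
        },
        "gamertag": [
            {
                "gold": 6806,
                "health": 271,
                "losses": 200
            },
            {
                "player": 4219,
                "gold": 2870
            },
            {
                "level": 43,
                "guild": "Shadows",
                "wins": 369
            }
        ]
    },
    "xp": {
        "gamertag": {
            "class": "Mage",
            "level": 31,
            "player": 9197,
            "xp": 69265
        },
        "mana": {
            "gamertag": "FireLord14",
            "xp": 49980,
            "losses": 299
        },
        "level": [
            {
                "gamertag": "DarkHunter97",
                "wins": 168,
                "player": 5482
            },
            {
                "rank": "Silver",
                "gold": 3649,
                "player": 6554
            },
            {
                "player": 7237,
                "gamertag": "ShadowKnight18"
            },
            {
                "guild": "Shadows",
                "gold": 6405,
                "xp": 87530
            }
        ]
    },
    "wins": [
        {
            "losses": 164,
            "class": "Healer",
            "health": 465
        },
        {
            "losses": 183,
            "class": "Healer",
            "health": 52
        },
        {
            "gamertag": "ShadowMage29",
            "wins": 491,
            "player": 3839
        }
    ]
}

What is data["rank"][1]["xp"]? 56060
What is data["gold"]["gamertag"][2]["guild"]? "Shadows"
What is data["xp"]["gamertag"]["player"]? 9197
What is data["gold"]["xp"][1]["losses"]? 292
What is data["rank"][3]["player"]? 4440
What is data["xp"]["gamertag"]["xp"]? 69265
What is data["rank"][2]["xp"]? 52996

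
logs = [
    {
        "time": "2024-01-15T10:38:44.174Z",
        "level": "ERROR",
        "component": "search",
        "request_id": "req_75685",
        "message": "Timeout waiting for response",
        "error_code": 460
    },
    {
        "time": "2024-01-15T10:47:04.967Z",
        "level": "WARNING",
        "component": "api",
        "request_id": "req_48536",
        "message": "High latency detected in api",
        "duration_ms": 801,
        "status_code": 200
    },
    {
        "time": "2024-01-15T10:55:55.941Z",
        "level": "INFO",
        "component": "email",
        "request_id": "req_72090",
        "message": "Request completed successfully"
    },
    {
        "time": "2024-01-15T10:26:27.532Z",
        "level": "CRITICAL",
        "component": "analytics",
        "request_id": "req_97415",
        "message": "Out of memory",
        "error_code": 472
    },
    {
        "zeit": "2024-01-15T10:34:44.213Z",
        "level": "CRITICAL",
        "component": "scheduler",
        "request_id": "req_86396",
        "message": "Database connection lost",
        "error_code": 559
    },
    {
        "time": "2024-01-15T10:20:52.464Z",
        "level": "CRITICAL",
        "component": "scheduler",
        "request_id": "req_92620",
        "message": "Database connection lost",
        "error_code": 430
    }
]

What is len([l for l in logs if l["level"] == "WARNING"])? 1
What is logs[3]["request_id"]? "req_97415"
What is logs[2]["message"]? "Request completed successfully"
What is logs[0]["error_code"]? 460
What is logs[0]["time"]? "2024-01-15T10:38:44.174Z"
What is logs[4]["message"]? "Database connection lost"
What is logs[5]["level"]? "CRITICAL"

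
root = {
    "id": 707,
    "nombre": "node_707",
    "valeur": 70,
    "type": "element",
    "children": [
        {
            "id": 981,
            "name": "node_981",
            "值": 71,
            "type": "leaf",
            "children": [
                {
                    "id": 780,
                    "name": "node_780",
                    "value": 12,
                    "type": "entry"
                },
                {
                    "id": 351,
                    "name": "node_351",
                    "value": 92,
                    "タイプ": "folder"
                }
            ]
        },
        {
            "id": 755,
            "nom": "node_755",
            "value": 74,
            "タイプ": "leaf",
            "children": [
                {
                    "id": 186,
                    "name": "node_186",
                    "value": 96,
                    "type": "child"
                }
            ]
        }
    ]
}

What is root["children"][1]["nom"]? "node_755"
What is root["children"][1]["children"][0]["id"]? 186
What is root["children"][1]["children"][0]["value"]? 96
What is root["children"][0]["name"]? "node_981"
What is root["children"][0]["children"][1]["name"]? "node_351"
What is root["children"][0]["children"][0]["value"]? 12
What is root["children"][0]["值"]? 71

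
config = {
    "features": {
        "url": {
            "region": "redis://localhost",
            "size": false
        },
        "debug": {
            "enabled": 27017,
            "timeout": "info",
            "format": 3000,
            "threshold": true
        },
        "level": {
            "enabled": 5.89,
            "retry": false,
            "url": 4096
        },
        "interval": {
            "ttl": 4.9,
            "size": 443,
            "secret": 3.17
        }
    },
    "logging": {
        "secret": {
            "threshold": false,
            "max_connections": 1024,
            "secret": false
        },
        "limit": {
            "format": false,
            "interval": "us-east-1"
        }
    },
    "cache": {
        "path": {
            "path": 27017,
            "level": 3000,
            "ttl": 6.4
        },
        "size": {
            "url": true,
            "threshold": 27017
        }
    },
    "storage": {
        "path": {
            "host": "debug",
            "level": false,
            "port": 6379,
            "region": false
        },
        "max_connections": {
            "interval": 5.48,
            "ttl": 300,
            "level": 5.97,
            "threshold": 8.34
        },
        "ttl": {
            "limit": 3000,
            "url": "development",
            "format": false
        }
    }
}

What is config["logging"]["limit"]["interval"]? "us-east-1"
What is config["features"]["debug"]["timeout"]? "info"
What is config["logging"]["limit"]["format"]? False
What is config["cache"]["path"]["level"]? 3000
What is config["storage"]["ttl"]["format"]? False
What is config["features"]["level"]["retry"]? False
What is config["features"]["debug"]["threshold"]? True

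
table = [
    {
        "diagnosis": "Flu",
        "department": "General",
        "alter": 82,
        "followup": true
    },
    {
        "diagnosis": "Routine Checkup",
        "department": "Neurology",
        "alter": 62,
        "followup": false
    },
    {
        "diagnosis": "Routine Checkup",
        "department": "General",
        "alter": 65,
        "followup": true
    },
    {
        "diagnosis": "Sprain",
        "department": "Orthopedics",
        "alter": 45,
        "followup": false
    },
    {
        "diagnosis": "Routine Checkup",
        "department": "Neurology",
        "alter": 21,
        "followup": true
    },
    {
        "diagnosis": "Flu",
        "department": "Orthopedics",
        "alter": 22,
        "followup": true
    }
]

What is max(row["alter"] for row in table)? 82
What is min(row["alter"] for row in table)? 21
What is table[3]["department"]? "Orthopedics"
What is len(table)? 6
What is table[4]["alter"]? 21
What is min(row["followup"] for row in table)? False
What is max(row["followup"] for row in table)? True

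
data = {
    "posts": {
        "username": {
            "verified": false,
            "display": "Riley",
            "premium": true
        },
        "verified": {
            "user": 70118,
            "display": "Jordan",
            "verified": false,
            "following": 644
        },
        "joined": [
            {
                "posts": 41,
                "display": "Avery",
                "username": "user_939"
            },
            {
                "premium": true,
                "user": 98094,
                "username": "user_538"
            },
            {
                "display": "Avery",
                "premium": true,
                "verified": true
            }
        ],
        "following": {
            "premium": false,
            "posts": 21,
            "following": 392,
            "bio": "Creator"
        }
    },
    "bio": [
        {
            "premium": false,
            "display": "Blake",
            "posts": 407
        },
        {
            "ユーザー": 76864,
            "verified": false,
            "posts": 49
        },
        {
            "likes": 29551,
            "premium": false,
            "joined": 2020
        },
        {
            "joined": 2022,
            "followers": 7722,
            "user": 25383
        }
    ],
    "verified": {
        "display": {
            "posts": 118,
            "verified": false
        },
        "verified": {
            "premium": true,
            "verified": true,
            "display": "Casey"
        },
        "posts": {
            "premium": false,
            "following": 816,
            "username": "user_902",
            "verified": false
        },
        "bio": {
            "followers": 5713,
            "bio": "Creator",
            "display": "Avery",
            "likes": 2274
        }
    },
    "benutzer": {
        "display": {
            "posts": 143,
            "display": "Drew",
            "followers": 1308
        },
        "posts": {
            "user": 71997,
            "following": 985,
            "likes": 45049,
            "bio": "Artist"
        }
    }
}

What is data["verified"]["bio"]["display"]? "Avery"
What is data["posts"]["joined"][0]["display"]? "Avery"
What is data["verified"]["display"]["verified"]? False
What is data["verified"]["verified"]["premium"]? True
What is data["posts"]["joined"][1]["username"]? "user_538"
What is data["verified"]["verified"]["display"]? "Casey"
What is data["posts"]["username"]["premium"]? True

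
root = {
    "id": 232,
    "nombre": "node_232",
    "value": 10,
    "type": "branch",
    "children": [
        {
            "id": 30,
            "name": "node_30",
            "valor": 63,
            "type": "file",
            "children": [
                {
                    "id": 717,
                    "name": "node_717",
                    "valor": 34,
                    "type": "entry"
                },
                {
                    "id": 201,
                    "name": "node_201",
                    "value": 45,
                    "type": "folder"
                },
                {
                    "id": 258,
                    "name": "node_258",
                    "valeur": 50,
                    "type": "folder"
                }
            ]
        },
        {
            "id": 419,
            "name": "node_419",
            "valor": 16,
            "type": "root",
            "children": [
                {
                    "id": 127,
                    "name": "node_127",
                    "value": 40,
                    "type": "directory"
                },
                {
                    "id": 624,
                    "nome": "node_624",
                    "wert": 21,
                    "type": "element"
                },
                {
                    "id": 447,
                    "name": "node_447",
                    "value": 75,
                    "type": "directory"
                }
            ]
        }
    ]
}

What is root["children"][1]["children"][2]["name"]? "node_447"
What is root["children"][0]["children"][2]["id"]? 258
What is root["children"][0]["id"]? 30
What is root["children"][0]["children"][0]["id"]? 717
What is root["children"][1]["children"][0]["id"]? 127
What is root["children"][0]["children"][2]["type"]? "folder"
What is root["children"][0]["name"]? "node_30"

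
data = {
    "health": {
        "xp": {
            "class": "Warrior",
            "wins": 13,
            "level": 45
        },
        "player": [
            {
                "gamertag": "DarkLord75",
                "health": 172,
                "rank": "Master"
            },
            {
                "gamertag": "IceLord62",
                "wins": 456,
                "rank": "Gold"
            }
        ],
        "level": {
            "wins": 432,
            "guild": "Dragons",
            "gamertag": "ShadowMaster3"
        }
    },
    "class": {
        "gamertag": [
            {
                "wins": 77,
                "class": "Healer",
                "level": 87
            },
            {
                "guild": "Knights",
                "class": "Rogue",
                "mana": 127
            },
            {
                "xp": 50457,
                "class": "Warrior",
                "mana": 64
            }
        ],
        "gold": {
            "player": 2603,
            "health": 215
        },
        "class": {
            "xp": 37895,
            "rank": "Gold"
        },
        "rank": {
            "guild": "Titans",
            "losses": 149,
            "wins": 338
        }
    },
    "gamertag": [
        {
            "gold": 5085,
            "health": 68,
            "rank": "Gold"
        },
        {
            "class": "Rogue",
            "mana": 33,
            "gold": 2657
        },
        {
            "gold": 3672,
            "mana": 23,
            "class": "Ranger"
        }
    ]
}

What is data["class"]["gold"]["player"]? 2603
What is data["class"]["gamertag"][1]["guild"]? "Knights"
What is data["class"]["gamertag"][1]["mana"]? 127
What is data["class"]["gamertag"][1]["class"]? "Rogue"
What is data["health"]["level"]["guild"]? "Dragons"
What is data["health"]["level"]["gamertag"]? "ShadowMaster3"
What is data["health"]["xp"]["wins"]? 13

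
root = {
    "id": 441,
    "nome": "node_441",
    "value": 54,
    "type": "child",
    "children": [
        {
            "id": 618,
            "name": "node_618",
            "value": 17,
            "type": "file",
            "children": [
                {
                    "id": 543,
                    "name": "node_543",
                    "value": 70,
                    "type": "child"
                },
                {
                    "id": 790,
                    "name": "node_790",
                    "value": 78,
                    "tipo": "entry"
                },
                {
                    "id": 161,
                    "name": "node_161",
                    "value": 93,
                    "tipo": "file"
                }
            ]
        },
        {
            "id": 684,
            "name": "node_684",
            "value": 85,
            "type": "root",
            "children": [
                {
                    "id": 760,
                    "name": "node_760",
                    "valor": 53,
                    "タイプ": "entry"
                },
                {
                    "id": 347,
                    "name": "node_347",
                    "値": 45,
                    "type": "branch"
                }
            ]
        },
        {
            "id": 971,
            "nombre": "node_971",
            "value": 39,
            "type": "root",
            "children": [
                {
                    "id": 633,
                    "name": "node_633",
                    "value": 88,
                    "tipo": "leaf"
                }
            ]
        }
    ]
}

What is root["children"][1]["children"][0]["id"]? 760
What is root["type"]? "child"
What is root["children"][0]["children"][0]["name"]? "node_543"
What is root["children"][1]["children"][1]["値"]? 45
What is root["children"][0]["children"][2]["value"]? 93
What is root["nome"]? "node_441"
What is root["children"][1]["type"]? "root"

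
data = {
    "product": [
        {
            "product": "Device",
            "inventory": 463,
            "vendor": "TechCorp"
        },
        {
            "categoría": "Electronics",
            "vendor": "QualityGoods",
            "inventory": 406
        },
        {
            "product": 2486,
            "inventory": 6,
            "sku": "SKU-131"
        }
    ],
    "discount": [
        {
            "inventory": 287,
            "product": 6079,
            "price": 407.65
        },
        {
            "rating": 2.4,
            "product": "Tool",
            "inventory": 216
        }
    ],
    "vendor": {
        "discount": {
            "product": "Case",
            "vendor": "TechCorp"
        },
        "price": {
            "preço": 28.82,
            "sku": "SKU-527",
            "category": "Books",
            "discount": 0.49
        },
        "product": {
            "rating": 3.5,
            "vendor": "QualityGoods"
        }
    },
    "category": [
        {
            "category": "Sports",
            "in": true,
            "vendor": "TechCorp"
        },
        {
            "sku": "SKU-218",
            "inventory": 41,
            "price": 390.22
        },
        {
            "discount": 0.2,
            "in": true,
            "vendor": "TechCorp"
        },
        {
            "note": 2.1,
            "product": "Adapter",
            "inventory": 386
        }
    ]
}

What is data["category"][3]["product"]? "Adapter"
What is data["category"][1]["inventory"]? 41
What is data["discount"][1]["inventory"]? 216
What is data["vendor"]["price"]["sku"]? "SKU-527"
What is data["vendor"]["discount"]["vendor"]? "TechCorp"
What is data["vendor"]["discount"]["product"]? "Case"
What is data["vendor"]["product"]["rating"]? 3.5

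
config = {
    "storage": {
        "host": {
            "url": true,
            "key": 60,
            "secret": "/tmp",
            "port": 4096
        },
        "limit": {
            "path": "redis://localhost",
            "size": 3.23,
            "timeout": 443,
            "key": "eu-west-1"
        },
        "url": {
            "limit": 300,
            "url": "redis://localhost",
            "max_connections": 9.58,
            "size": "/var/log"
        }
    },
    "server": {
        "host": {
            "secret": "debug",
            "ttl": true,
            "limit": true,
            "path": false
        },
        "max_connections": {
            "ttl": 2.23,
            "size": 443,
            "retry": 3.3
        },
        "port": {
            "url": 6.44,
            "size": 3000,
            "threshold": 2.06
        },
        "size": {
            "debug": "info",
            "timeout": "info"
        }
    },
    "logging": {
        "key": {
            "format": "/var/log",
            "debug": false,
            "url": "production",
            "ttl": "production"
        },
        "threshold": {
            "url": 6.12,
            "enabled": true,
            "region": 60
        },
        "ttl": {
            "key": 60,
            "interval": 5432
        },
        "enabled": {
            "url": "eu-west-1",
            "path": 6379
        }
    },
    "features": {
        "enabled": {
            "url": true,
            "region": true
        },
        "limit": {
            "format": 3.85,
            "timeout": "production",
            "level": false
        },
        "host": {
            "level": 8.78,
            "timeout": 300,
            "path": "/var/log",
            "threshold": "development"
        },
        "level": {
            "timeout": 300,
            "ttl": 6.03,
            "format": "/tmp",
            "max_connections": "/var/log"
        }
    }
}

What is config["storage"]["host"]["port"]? 4096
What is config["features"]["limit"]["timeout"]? "production"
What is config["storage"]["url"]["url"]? "redis://localhost"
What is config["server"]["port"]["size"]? 3000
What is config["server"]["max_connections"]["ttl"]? 2.23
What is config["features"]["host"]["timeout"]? 300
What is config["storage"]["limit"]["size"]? 3.23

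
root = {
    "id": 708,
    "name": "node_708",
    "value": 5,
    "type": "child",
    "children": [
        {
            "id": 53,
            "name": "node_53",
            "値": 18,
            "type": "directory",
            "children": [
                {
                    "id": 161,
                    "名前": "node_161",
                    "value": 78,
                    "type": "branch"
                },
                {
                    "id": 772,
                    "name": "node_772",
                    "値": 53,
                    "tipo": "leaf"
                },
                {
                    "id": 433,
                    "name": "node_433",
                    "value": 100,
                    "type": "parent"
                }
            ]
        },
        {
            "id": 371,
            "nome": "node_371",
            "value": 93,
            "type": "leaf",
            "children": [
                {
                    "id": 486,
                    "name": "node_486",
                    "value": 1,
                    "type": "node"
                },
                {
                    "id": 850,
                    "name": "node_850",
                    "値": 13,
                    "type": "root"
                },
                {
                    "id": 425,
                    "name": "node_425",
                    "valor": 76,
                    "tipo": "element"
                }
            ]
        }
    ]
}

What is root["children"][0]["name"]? "node_53"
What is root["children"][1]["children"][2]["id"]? 425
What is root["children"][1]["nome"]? "node_371"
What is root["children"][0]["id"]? 53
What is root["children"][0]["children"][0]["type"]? "branch"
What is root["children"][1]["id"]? 371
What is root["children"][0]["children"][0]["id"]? 161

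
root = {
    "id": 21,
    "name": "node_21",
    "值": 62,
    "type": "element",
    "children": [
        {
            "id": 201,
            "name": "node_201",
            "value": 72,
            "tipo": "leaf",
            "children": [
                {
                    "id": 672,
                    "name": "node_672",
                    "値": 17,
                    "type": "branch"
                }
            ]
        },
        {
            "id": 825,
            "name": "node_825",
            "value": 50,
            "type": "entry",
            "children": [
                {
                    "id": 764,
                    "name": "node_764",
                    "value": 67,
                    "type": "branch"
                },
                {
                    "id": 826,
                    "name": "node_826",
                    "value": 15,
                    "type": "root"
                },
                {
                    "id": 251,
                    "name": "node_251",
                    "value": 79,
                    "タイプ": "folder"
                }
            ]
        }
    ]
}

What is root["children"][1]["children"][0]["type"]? "branch"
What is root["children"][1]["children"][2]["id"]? 251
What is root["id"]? 21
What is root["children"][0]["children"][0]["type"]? "branch"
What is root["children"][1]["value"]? 50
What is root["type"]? "element"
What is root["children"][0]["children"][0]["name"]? "node_672"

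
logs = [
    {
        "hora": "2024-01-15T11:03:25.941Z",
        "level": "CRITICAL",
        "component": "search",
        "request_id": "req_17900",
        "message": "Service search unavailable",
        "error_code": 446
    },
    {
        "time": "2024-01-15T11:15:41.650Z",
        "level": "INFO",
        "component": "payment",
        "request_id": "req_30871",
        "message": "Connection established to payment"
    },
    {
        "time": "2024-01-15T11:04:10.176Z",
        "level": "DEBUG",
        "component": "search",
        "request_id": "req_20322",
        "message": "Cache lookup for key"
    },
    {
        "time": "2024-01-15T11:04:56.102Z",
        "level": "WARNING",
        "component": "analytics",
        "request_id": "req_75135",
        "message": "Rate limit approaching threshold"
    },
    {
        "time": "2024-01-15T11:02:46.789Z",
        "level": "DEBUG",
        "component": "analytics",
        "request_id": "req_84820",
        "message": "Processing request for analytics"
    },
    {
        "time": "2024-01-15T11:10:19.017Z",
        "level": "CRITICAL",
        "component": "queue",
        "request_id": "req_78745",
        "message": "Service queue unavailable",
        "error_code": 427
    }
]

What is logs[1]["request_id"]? "req_30871"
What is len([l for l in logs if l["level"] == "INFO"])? 1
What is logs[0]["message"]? "Service search unavailable"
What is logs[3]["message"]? "Rate limit approaching threshold"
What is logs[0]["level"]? "CRITICAL"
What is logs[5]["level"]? "CRITICAL"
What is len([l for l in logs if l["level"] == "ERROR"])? 0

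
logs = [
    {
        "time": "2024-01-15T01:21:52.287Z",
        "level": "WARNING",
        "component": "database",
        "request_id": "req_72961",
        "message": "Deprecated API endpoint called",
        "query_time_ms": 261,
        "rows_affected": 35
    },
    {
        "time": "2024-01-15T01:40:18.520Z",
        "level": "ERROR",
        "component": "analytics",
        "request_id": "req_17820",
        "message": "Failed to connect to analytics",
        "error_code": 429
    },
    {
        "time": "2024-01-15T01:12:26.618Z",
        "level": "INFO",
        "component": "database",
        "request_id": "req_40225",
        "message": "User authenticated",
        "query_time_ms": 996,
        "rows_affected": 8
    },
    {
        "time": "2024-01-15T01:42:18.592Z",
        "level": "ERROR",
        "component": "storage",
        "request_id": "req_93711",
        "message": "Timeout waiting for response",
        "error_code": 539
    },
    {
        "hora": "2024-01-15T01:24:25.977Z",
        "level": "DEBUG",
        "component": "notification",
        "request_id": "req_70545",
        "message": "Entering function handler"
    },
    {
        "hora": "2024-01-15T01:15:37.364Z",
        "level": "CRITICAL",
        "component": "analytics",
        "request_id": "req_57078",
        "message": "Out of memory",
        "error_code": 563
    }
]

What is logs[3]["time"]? "2024-01-15T01:42:18.592Z"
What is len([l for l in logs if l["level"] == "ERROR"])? 2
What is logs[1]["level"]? "ERROR"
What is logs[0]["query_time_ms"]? 261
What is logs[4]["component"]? "notification"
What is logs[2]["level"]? "INFO"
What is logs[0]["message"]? "Deprecated API endpoint called"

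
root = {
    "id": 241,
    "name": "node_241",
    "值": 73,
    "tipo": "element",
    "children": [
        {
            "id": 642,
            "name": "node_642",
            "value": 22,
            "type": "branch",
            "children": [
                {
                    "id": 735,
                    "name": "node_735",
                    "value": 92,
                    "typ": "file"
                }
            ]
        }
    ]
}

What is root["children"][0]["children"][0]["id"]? 735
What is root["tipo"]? "element"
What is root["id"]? 241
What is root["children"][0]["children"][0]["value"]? 92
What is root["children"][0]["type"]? "branch"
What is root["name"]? "node_241"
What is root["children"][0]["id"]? 642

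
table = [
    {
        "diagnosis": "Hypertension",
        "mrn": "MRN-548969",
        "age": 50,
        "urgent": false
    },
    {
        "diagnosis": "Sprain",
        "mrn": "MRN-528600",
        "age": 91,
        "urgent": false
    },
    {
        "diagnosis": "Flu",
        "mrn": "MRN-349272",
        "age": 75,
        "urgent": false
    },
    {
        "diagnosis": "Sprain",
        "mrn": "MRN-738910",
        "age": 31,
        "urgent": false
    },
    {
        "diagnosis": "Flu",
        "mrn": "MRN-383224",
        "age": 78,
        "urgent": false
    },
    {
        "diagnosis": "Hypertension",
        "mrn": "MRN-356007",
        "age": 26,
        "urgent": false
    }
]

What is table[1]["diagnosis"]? "Sprain"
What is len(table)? 6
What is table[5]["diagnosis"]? "Hypertension"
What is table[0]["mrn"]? "MRN-548969"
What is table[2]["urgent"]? False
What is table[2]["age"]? 75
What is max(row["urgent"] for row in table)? False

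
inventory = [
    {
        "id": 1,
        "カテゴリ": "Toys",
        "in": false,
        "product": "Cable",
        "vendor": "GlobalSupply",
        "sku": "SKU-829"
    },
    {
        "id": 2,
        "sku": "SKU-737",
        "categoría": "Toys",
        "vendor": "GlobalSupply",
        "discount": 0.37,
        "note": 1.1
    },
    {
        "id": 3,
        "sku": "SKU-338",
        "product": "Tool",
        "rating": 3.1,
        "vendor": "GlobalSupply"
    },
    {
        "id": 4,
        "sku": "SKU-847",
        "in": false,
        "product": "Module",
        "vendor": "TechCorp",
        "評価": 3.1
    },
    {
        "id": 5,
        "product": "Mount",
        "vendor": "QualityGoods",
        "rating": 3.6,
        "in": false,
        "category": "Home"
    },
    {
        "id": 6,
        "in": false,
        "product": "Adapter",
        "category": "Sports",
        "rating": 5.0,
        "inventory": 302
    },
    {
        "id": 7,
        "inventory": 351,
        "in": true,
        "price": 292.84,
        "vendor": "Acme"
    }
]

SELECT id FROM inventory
[1, 2, 3, 4, 5, 6, 7]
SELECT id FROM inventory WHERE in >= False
[1, 4, 5, 6, 7]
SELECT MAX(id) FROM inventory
7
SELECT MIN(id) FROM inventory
1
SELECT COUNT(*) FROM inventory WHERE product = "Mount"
1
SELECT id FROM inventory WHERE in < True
[1, 4, 5, 6]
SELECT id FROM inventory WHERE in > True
[]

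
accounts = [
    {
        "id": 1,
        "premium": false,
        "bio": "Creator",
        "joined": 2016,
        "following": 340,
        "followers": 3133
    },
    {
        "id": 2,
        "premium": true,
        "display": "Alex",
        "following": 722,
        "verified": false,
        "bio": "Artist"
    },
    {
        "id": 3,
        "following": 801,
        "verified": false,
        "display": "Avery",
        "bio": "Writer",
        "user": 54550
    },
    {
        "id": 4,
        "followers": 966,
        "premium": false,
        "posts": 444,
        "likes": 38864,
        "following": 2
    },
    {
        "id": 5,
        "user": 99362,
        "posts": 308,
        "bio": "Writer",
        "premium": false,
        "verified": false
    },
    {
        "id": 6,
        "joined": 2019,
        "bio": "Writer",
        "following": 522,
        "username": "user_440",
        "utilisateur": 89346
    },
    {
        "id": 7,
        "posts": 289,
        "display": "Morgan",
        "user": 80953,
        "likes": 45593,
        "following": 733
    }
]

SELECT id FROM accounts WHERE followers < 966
[]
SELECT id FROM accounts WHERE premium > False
[2]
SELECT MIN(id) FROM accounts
1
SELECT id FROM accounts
[1, 2, 3, 4, 5, 6, 7]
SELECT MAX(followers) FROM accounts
3133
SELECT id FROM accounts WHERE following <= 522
[1, 4, 6]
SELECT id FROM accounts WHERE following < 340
[4]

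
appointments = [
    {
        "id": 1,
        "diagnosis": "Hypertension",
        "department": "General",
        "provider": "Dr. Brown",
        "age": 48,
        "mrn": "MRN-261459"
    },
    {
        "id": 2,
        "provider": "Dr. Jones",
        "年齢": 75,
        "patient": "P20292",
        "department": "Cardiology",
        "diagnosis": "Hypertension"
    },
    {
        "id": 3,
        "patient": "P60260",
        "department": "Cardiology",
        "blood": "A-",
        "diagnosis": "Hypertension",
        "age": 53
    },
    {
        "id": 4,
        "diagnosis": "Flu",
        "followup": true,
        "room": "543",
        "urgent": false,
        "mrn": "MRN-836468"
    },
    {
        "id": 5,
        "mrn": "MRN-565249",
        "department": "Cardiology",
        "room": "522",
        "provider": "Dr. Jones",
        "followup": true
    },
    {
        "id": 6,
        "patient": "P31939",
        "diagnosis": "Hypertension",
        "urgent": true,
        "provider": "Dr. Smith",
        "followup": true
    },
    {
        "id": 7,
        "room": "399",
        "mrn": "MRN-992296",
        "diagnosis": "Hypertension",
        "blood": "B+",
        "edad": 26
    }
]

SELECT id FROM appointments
[1, 2, 3, 4, 5, 6, 7]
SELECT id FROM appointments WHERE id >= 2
[2, 3, 4, 5, 6, 7]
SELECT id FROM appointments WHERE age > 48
[3]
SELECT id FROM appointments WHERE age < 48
[]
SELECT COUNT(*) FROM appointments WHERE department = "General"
1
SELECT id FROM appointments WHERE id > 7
[]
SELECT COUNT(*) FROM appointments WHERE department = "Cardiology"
3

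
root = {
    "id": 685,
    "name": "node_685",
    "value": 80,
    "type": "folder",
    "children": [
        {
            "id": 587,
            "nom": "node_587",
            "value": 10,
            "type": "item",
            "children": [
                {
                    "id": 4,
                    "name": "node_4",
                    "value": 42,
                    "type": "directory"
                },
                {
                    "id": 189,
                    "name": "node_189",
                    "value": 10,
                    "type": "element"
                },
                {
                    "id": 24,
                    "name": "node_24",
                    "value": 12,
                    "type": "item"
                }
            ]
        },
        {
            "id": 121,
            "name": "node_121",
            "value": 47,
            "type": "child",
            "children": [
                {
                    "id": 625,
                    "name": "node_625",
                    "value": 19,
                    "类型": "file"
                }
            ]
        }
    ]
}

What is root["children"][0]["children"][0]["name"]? "node_4"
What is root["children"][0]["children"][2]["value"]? 12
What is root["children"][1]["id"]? 121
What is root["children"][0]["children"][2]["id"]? 24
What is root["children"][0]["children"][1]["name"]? "node_189"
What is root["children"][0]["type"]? "item"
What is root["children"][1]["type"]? "child"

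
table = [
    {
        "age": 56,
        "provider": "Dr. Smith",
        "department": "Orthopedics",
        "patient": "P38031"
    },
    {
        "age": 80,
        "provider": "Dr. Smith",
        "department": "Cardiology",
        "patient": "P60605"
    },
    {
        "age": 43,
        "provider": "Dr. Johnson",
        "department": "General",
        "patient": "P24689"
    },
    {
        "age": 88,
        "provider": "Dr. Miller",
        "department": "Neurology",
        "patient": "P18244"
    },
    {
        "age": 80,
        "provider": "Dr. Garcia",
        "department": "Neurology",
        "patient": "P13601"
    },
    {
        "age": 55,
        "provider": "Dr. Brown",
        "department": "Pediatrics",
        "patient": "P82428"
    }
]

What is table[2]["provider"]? "Dr. Johnson"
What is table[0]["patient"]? "P38031"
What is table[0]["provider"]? "Dr. Smith"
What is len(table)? 6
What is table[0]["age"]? 56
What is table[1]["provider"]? "Dr. Smith"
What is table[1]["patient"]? "P60605"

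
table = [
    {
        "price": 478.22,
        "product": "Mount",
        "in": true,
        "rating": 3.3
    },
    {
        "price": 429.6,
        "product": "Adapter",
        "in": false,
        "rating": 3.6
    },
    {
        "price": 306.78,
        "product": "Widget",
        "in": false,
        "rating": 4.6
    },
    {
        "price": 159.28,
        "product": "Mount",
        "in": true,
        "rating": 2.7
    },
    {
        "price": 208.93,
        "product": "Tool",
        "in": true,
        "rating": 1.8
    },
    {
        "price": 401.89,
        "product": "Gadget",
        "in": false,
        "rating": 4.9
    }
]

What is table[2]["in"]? False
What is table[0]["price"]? 478.22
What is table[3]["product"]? "Mount"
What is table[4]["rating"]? 1.8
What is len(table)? 6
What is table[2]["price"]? 306.78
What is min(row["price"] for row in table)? 159.28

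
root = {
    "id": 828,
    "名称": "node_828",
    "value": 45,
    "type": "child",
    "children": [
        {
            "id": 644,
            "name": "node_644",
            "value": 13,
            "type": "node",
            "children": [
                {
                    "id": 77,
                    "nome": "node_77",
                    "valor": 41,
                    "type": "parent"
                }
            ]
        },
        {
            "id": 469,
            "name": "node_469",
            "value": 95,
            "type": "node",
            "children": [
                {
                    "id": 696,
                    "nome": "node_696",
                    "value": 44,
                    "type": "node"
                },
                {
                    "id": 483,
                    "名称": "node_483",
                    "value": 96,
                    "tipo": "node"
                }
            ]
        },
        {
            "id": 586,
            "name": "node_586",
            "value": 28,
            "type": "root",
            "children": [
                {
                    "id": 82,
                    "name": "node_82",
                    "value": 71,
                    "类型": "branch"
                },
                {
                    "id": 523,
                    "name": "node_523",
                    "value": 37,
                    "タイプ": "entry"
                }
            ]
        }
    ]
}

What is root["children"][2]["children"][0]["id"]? 82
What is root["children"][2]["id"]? 586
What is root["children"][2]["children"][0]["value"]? 71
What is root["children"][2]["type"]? "root"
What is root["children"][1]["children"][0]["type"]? "node"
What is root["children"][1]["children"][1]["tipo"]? "node"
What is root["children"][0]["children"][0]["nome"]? "node_77"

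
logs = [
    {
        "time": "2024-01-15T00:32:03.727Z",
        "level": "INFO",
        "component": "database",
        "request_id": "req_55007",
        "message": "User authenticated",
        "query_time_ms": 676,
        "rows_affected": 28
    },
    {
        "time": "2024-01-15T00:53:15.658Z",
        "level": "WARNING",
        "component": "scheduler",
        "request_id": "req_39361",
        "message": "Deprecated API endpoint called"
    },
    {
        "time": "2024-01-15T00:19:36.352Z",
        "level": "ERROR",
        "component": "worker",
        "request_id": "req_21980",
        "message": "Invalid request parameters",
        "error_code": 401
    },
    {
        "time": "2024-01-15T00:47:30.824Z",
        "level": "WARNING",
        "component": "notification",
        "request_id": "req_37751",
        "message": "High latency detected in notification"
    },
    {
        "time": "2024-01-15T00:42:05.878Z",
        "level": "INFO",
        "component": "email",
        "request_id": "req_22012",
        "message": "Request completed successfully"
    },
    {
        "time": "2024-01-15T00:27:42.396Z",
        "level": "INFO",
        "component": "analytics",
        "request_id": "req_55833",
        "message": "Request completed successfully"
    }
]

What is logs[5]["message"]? "Request completed successfully"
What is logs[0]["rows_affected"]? 28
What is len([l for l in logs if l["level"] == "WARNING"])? 2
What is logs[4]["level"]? "INFO"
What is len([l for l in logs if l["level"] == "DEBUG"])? 0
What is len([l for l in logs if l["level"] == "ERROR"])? 1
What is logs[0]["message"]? "User authenticated"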